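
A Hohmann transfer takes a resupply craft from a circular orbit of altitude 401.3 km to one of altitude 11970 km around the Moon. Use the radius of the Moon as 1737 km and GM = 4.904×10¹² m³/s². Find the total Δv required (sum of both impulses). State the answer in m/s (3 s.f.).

r₁ = 1737 + 401.3 = 2138.3 km = 2.1383×10⁶ m.
r₂ = 1737 + 11970 = 13707 km = 1.3707×10⁷ m.
Transfer ellipse a_t = (r₁ + r₂)/2 = 7.923×10⁶ m.
At r₁: circular v_c1 = √(μ/r₁) = 1514 m/s; transfer-perilune v_p = √[μ(2/r₁ − 1/a_t)] = 1992 m/s.
Δv₁ = v_p − v_c1 = 477.5 m/s.
At r₂: circular v_c2 = √(μ/r₂) = 598.1 m/s; transfer-apolune v_a = √[μ(2/r₂ − 1/a_t)] = 310.7 m/s.
Δv₂ = v_c2 − v_a = 287.4 m/s.
Total Δv = Δv₁ + Δv₂ = 764.9 m/s.

Δv_total ≈ 765 m/s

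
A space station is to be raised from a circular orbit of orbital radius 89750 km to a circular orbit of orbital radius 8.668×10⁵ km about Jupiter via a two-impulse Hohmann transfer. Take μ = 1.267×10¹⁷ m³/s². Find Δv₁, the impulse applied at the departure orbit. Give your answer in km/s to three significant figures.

r₁ = 89750 km = 8.975×10⁷ m.
r₂ = 8.668×10⁵ km = 8.668×10⁸ m.
Transfer ellipse a_t = (r₁ + r₂)/2 = 4.783×10⁸ m.
At r₁: circular v_c1 = √(μ/r₁) = 37570 m/s; transfer-perijove v_p = √[μ(2/r₁ − 1/a_t)] = 50580 m/s.
Δv₁ = v_p − v_c1 = 13010 m/s.
= 13.01 km/s.

Δv ≈ 13.0 km/s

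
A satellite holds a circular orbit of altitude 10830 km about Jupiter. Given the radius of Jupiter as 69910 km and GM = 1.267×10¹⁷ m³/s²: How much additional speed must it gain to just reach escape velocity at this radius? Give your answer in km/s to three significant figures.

r = 69910 + 10830 = 80740 km = 8.0740×10⁷ m.
Circular speed v_c = √(μ/r) = 39610 m/s.
Escape speed v_esc = √(2μ/r) = √2 × v_c = 56020 m/s.
Δv = v_esc − v_c = 16410 m/s = 16.41 km/s.

Δv ≈ 16.4 km/s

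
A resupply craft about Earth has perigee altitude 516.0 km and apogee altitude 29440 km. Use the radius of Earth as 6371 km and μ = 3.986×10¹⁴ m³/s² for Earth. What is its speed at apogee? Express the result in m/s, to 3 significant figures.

r_p = 6371 + 516.0 = 6887.0 km = 6.8870×10⁶ m.
r_a = 6371 + 29440 = 35811 km = 3.5811×10⁷ m.
Semi-major axis a = (r_p + r_a)/2 = 21349 km = 2.135×10⁷ m.
Vis-viva: v² = μ(2/r − 1/a) = 3.986×10¹⁴ × (5.585×10⁻⁸ − 4.684×10⁻⁸) = 3.591×10⁶ m²/s².
v = 1895 m/s.

v ≈ 1890 m/s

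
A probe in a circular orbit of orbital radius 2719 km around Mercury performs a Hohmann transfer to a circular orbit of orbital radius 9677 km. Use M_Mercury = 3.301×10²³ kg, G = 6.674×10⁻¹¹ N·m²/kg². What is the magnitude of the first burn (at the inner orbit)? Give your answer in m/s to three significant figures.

Δv ≈ 710 m/s

μ = GM = 6.674×10⁻¹¹ × 3.301×10²³ = 2.203×10¹³ m³/s².
r₁ = 2719 km = 2.719×10⁶ m.
r₂ = 9677 km = 9.677×10⁶ m.
Transfer ellipse a_t = (r₁ + r₂)/2 = 6.198×10⁶ m.
At r₁: circular v_c1 = √(μ/r₁) = 2847 m/s; transfer-periherm v_p = √[μ(2/r₁ − 1/a_t)] = 3557 m/s.
Δv₁ = v_p − v_c1 = 710.3 m/s.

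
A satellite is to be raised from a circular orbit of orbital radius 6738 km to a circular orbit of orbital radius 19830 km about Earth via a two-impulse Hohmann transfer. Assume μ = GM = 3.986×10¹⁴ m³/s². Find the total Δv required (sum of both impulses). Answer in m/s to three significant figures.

Δv_total ≈ 3000 m/s

r₁ = 6738 km = 6.738×10⁶ m.
r₂ = 19830 km = 1.983×10⁷ m.
Transfer ellipse a_t = (r₁ + r₂)/2 = 1.328×10⁷ m.
At r₁: circular v_c1 = √(μ/r₁) = 7691 m/s; transfer-perigee v_p = √[μ(2/r₁ − 1/a_t)] = 9397 m/s.
Δv₁ = v_p − v_c1 = 1706 m/s.
At r₂: circular v_c2 = √(μ/r₂) = 4483 m/s; transfer-apogee v_a = √[μ(2/r₂ − 1/a_t)] = 3193 m/s.
Δv₂ = v_c2 − v_a = 1290 m/s.
Total Δv = Δv₁ + Δv₂ = 2996 m/s.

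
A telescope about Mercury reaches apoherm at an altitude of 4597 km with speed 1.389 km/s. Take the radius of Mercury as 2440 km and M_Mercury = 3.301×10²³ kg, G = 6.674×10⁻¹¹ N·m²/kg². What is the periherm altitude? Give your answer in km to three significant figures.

μ = GM = 6.674×10⁻¹¹ × 3.301×10²³ = 2.203×10¹³ m³/s².
r_a = 2440 + 4597 = 7037.0 km = 7.037×10⁶ m.
Specific energy ε = v²/2 − μ/r = -2.166×10⁶ J/kg, so a = −μ/(2ε) = 5.085×10⁶ m.
The apsides satisfy r_p + r_a = 2a, so the periherm radius is 2a − r_a = 3.134×10⁶ m = 3133.9 km.
Periherm altitude = 3133.9 − 2440 = 693.95 km.

periherm altitude ≈ 694 km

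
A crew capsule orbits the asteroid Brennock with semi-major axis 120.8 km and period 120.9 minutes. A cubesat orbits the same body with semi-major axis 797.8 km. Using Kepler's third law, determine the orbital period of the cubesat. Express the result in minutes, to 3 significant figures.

T₂ ≈ 2050 minutes

Kepler's third law: T² ∝ a³, so T₂ = T₁ (a₂/a₁)^(3/2).
a₂/a₁ = 6.604, (a₂/a₁)^(3/2) = 16.97.
T₂ = 120.9 × 16.97 = 2052 minutes.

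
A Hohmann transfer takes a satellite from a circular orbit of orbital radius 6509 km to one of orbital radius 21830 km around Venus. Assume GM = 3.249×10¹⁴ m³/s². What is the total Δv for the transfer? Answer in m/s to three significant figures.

Δv_total ≈ 2950 m/s

r₁ = 6509 km = 6.509×10⁶ m.
r₂ = 21830 km = 2.183×10⁷ m.
Transfer ellipse a_t = (r₁ + r₂)/2 = 1.417×10⁷ m.
At r₁: circular v_c1 = √(μ/r₁) = 7065 m/s; transfer-periapsis v_p = √[μ(2/r₁ − 1/a_t)] = 8769 m/s.
Δv₁ = v_p − v_c1 = 1704 m/s.
At r₂: circular v_c2 = √(μ/r₂) = 3858 m/s; transfer-apoapsis v_a = √[μ(2/r₂ − 1/a_t)] = 2615 m/s.
Δv₂ = v_c2 − v_a = 1243 m/s.
Total Δv = Δv₁ + Δv₂ = 2947 m/s.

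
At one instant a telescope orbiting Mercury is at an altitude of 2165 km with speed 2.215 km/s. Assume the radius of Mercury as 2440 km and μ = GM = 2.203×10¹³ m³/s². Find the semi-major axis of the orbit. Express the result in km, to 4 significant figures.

r = 2440 + 2165 = 4605.0 km = 4.605×10⁶ m.
Vis-viva rearranged: 1/a = 2/r − v²/μ = 4.343×10⁻⁷ − 2.227×10⁻⁷ = 2.116×10⁻⁷ m⁻¹.
a = 4.726×10⁶ m = 4725.8 km.

a ≈ 4726 km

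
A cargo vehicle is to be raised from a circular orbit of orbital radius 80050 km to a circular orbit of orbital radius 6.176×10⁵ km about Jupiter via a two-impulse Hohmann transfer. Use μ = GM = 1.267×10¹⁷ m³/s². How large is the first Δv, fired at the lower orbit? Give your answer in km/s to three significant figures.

Δv ≈ 13.2 km/s

r₁ = 80050 km = 8.005×10⁷ m.
r₂ = 6.176×10⁵ km = 6.176×10⁸ m.
Transfer ellipse a_t = (r₁ + r₂)/2 = 3.488×10⁸ m.
At r₁: circular v_c1 = √(μ/r₁) = 39780 m/s; transfer-perijove v_p = √[μ(2/r₁ − 1/a_t)] = 52940 m/s.
Δv₁ = v_p − v_c1 = 13150 m/s.
= 13.15 km/s.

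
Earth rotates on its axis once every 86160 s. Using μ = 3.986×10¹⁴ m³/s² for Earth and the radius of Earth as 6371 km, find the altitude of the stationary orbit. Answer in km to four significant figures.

A synchronous orbit has period T, so by Kepler's third law a = (μT²/4π²)^(1/3).
μT²/4π² = 3.986×10¹⁴ × (8.616×10⁴)² / 39.48 = 7.495×10²² m³.
a = 4.216×10⁷ m = 42163 km.
Altitude h = a − R = 42163 − 6371 = 35792 km.

h_sync ≈ 35790 km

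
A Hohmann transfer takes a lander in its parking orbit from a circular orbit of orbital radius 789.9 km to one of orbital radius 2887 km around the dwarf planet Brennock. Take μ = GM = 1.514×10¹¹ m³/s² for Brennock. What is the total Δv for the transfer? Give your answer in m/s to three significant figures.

r₁ = 789.9 km = 7.899×10⁵ m.
r₂ = 2887 km = 2.887×10⁶ m.
Transfer ellipse a_t = (r₁ + r₂)/2 = 1.838×10⁶ m.
At r₁: circular v_c1 = √(μ/r₁) = 437.8 m/s; transfer-periapsis v_p = √[μ(2/r₁ − 1/a_t)] = 548.6 m/s.
Δv₁ = v_p − v_c1 = 110.8 m/s.
At r₂: circular v_c2 = √(μ/r₂) = 229.0 m/s; transfer-apoapsis v_a = √[μ(2/r₂ − 1/a_t)] = 150.1 m/s.
Δv₂ = v_c2 − v_a = 78.90 m/s.
Total Δv = Δv₁ + Δv₂ = 189.7 m/s.

Δv_total ≈ 190 m/s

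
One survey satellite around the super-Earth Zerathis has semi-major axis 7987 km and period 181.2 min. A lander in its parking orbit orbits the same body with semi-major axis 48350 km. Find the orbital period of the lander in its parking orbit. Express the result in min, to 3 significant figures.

Kepler's third law: T² ∝ a³, so T₂ = T₁ (a₂/a₁)^(3/2).
a₂/a₁ = 6.054, (a₂/a₁)^(3/2) = 14.89.
T₂ = 181.2 × 14.89 = 2699 min.

T₂ ≈ 2700 min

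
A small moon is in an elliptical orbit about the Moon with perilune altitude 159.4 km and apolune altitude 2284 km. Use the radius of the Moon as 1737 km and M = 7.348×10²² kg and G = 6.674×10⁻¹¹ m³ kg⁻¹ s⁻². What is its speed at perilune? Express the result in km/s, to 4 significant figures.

v ≈ 1.875 km/s

μ = GM = 6.674×10⁻¹¹ × 7.348×10²² = 4.904×10¹² m³/s².
r_p = 1737 + 159.4 = 1896.4 km = 1.8964×10⁶ m.
r_a = 1737 + 2284 = 4021.0 km = 4.0210×10⁶ m.
Semi-major axis a = (r_p + r_a)/2 = 2958.7 km = 2.959×10⁶ m.
Vis-viva: v² = μ(2/r − 1/a) = 4.904×10¹² × (1.055×10⁻⁶ − 3.380×10⁻⁷) = 3.514×10⁶ m²/s².
v = 1875 m/s = 1.875 km/s.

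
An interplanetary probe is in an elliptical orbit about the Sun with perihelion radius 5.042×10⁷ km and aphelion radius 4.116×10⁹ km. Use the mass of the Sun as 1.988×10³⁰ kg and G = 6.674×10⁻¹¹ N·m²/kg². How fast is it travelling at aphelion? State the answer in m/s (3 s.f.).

μ = GM = 6.674×10⁻¹¹ × 1.988×10³⁰ = 1.327×10²⁰ m³/s².
Semi-major axis a = (r_p + r_a)/2 = 2.0832×10⁹ km = 2.083×10¹² m.
Vis-viva: v² = μ(2/r − 1/a) = 1.327×10²⁰ × (4.859×10⁻¹³ − 4.800×10⁻¹³) = 7.802×10⁵ m²/s².
v = 883.3 m/s.

v ≈ 883 m/s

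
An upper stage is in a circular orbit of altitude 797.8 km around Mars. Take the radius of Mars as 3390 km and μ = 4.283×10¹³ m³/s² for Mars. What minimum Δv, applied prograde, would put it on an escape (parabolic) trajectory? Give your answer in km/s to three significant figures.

Δv ≈ 1.32 km/s

r = 3390 + 797.8 = 4187.8 km = 4.1878×10⁶ m.
Circular speed v_c = √(μ/r) = 3198 m/s.
Escape speed v_esc = √(2μ/r) = √2 × v_c = 4523 m/s.
Δv = v_esc − v_c = 1325 m/s = 1.325 km/s.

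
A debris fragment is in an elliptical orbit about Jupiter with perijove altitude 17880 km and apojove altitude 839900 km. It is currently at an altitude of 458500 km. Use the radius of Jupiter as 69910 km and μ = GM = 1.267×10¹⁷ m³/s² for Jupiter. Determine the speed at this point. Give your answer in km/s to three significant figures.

r_p = 69910 + 17880 = 87790 km = 8.7790×10⁷ m.
r_a = 69910 + 839900 = 909810 km = 9.0981×10⁸ m.
r = 69910 + 458500 = 5.2841×10⁵ km = 5.284×10⁸ m.
Semi-major axis a = (r_p + r_a)/2 = 4.9880×10⁵ km = 4.988×10⁸ m.
Vis-viva: v² = μ(2/r − 1/a) = 1.267×10¹⁷ × (3.785×10⁻⁹ − 2.005×10⁻⁹) = 2.255×10⁸ m²/s².
v = 15020 m/s = 15.02 km/s.

v ≈ 15.0 km/s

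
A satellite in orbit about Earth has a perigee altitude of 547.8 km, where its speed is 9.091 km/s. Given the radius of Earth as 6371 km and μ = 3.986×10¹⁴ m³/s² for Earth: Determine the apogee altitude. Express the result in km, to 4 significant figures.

apogee altitude ≈ 11180 km

r_p = 6371 + 547.8 = 6918.8 km = 6.919×10⁶ m.
Specific energy ε = v²/2 − μ/r = -1.629×10⁷ J/kg, so a = −μ/(2ε) = 1.224×10⁷ m.
The apsides satisfy r_p + r_a = 2a, so the apogee radius is 2a − r_p = 1.755×10⁷ m = 17553 km.
Apogee altitude = 17553 − 6371 = 11182 km.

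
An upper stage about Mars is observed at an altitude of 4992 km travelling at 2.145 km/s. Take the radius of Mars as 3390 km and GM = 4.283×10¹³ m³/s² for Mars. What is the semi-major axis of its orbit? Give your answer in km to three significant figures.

a ≈ 7620 km

r = 3390 + 4992 = 8382.0 km = 8.382×10⁶ m.
Vis-viva rearranged: 1/a = 2/r − v²/μ = 2.386×10⁻⁷ − 1.074×10⁻⁷ = 1.312×10⁻⁷ m⁻¹.
a = 7.623×10⁶ m = 7623.0 km.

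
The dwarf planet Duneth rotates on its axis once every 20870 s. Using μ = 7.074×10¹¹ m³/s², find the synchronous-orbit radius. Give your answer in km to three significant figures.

r_sync ≈ 1980 km

A synchronous orbit has period T, so by Kepler's third law a = (μT²/4π²)^(1/3).
μT²/4π² = 7.074×10¹¹ × (2.087×10⁴)² / 39.48 = 7.805×10¹⁸ m³.
a = 1.984×10⁶ m = 1983.6 km.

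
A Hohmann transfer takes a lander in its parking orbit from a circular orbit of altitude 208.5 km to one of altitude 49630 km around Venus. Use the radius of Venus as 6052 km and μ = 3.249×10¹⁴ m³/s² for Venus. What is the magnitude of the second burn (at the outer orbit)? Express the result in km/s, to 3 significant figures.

r₁ = 6052 + 208.5 = 6260.5 km = 6.2605×10⁶ m.
r₂ = 6052 + 49630 = 55682 km = 5.5682×10⁷ m.
Transfer ellipse a_t = (r₁ + r₂)/2 = 3.097×10⁷ m.
At r₁: circular v_c1 = √(μ/r₁) = 7204 m/s; transfer-periapsis v_p = √[μ(2/r₁ − 1/a_t)] = 9659 m/s.
At r₂: circular v_c2 = √(μ/r₂) = 2416 m/s; transfer-apoapsis v_a = √[μ(2/r₂ − 1/a_t)] = 1086 m/s.
Δv₂ = v_c2 − v_a = 1330 m/s.
= 1.330 km/s.

Δv ≈ 1.33 km/s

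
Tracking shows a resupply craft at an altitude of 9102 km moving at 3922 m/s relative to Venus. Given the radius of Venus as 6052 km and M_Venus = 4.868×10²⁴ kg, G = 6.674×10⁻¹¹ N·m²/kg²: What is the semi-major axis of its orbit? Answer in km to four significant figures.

a ≈ 11820 km

μ = GM = 6.674×10⁻¹¹ × 4.868×10²⁴ = 3.249×10¹⁴ m³/s².
r = 6052 + 9102 = 15154 km = 1.515×10⁷ m.
Specific orbital energy ε = v²/2 − μ/r = (3922)²/2 − 3.249×10¹⁴/1.515×10⁷ = -1.375×10⁷ J/kg.
Since ε = −μ/(2a), a = −μ/(2ε) = 1.182×10⁷ m = 11816 km.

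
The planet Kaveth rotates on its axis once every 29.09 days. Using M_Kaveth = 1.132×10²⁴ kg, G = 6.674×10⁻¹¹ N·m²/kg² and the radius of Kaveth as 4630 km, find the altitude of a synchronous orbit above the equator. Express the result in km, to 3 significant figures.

μ = GM = 6.674×10⁻¹¹ × 1.132×10²⁴ = 7.555×10¹³ m³/s².
T = 29.09 days = 2.513×10⁶ s.
A synchronous orbit has period T, so by Kepler's third law a = (μT²/4π²)^(1/3).
μT²/4π² = 7.555×10¹³ × (2.513×10⁶)² / 39.48 = 1.209×10²⁵ m³.
a = 2.295×10⁸ m = 2.2951×10⁵ km.
Altitude h = a − R = 2.2951×10⁵ − 4630 = 2.2488×10⁵ km.

h_sync ≈ 2.25×10⁵ km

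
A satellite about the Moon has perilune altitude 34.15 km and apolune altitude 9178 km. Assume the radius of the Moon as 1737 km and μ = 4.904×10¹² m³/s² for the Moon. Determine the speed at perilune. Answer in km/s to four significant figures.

v ≈ 2.183 km/s

r_p = 1737 + 34.15 = 1771.2 km = 1.7712×10⁶ m.
r_a = 1737 + 9178 = 10915 km = 1.0915×10⁷ m.
Semi-major axis a = (r_p + r_a)/2 = 6343.1 km = 6.343×10⁶ m.
Vis-viva: v² = μ(2/r − 1/a) = 4.904×10¹² × (1.129×10⁻⁶ − 1.577×10⁻⁷) = 4.765×10⁶ m²/s².
v = 2183 m/s = 2.183 km/s.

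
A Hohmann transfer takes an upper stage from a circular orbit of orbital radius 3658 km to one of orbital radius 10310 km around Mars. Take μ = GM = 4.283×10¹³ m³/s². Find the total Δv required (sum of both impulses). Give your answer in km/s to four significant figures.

Δv_total ≈ 1.299 km/s

r₁ = 3658 km = 3.658×10⁶ m.
r₂ = 10310 km = 1.031×10⁷ m.
Transfer ellipse a_t = (r₁ + r₂)/2 = 6.984×10⁶ m.
At r₁: circular v_c1 = √(μ/r₁) = 3422 m/s; transfer-periapsis v_p = √[μ(2/r₁ − 1/a_t)] = 4157 m/s.
Δv₁ = v_p − v_c1 = 735.7 m/s.
At r₂: circular v_c2 = √(μ/r₂) = 2038 m/s; transfer-apoapsis v_a = √[μ(2/r₂ − 1/a_t)] = 1475 m/s.
Δv₂ = v_c2 − v_a = 563.1 m/s.
Total Δv = Δv₁ + Δv₂ = 1299 m/s = 1.299 km/s.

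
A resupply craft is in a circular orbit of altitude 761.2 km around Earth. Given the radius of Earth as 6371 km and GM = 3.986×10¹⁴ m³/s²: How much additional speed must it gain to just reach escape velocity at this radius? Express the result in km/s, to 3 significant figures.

Δv ≈ 3.10 km/s

r = 6371 + 761.2 = 7132.2 km = 7.1322×10⁶ m.
Circular speed v_c = √(μ/r) = 7476 m/s.
Escape speed v_esc = √(2μ/r) = √2 × v_c = 10570 m/s.
Δv = v_esc − v_c = 3097 m/s = 3.097 km/s.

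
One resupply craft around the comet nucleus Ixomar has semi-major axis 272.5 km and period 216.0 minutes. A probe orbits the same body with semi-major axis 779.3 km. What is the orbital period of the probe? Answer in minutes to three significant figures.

Kepler's third law: T² ∝ a³, so T₂ = T₁ (a₂/a₁)^(3/2).
a₂/a₁ = 2.860, (a₂/a₁)^(3/2) = 4.836.
T₂ = 216.0 × 4.836 = 1045 minutes.

T₂ ≈ 1040 minutes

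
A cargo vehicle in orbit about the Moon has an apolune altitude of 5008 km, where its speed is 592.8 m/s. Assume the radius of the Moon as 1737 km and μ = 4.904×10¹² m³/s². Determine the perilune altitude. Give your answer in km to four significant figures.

perilune altitude ≈ 412.5 km

r_a = 1737 + 5008 = 6745.0 km = 6.745×10⁶ m.
Specific energy ε = v²/2 − μ/r = -5.514×10⁵ J/kg, so a = −μ/(2ε) = 4.447×10⁶ m.
The apsides satisfy r_p + r_a = 2a, so the perilune radius is 2a − r_a = 2.150×10⁶ m = 2149.5 km.
Perilune altitude = 2149.5 − 1737 = 412.51 km.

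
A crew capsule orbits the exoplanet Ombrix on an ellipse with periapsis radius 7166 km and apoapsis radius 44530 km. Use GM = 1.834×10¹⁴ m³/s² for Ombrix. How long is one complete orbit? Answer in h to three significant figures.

T ≈ 16.9 h

Semi-major axis a = (r_p + r_a)/2 = (7166.0 + 44530)/2 = 25848 km = 2.585×10⁷ m.
By Kepler's third law T = 2π√(a³/μ) = 2π × 9.704×10³ = 6.097×10⁴ s.
= 16.94 h.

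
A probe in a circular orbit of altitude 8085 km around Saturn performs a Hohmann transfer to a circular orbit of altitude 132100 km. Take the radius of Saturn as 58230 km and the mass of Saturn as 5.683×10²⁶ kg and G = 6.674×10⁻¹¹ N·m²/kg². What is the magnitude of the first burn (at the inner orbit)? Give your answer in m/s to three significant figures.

Δv ≈ 5210 m/s

μ = GM = 6.674×10⁻¹¹ × 5.683×10²⁶ = 3.793×10¹⁶ m³/s².
r₁ = 58230 + 8085 = 66315 km = 6.6315×10⁷ m.
r₂ = 58230 + 132100 = 190330 km = 1.9033×10⁸ m.
Transfer ellipse a_t = (r₁ + r₂)/2 = 1.283×10⁸ m.
At r₁: circular v_c1 = √(μ/r₁) = 23920 m/s; transfer-perikrone v_p = √[μ(2/r₁ − 1/a_t)] = 29130 m/s.
Δv₁ = v_p − v_c1 = 5211 m/s.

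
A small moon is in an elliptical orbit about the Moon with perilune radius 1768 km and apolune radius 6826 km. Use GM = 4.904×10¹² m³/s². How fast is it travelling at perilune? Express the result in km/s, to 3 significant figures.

v ≈ 2.10 km/s

Semi-major axis a = (r_p + r_a)/2 = 4297.0 km = 4.297×10⁶ m.
Vis-viva: v² = μ(2/r − 1/a) = 4.904×10¹² × (1.131×10⁻⁶ − 2.327×10⁻⁷) = 4.406×10⁶ m²/s².
v = 2099 m/s = 2.099 km/s.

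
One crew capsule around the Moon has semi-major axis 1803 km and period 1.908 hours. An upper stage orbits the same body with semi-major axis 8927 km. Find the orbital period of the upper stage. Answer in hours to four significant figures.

T₂ ≈ 21.02 hours

Kepler's third law: T² ∝ a³, so T₂ = T₁ (a₂/a₁)^(3/2).
a₂/a₁ = 4.951, (a₂/a₁)^(3/2) = 11.02.
T₂ = 1.908 × 11.02 = 21.02 hours.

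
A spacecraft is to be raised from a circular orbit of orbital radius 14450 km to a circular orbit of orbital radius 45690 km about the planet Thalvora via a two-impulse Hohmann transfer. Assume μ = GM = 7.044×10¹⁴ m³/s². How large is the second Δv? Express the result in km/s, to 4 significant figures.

Δv ≈ 1.205 km/s

r₁ = 14450 km = 1.445×10⁷ m.
r₂ = 45690 km = 4.569×10⁷ m.
Transfer ellipse a_t = (r₁ + r₂)/2 = 3.007×10⁷ m.
At r₁: circular v_c1 = √(μ/r₁) = 6982 m/s; transfer-periapsis v_p = √[μ(2/r₁ − 1/a_t)] = 8606 m/s.
At r₂: circular v_c2 = √(μ/r₂) = 3926 m/s; transfer-apoapsis v_a = √[μ(2/r₂ − 1/a_t)] = 2722 m/s.
Δv₂ = v_c2 − v_a = 1205 m/s.
= 1.205 km/s.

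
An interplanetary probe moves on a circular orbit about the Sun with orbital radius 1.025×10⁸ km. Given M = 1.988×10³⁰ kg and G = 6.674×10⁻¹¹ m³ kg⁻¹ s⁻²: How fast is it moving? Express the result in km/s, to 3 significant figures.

v ≈ 36.0 km/s

μ = GM = 6.674×10⁻¹¹ × 1.988×10³⁰ = 1.327×10²⁰ m³/s².
r = 1.025×10⁸ km = 1.025×10¹¹ m.
For a circular orbit v = √(μ/r) = √(1.327×10²⁰ / 1.025×10¹¹) = √(1.294×10⁹) = 35980 m/s.
That is 35.98 km/s.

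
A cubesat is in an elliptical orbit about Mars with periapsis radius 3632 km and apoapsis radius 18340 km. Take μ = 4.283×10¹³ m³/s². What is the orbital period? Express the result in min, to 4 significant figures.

Semi-major axis a = (r_p + r_a)/2 = (3632.0 + 18340)/2 = 10986 km = 1.099×10⁷ m.
By Kepler's third law T = 2π√(a³/μ) = 2π × 5.564×10³ = 3.496×10⁴ s.
= 582.7 min.

T ≈ 582.7 min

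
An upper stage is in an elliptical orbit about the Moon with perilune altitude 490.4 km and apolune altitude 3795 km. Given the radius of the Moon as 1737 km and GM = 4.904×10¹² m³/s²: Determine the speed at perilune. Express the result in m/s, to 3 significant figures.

v ≈ 1770 m/s

r_p = 1737 + 490.4 = 2227.4 km = 2.2274×10⁶ m.
r_a = 1737 + 3795 = 5532.0 km = 5.5320×10⁶ m.
Semi-major axis a = (r_p + r_a)/2 = 3879.7 km = 3.880×10⁶ m.
Vis-viva: v² = μ(2/r − 1/a) = 4.904×10¹² × (8.979×10⁻⁷ − 2.578×10⁻⁷) = 3.139×10⁶ m²/s².
v = 1772 m/s.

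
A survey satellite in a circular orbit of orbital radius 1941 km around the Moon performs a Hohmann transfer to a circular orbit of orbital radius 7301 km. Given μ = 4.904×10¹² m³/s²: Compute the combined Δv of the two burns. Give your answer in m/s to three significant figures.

Δv_total ≈ 697 m/s

r₁ = 1941 km = 1.941×10⁶ m.
r₂ = 7301 km = 7.301×10⁶ m.
Transfer ellipse a_t = (r₁ + r₂)/2 = 4.621×10⁶ m.
At r₁: circular v_c1 = √(μ/r₁) = 1590 m/s; transfer-perilune v_p = √[μ(2/r₁ − 1/a_t)] = 1998 m/s.
Δv₁ = v_p − v_c1 = 408.4 m/s.
At r₂: circular v_c2 = √(μ/r₂) = 819.6 m/s; transfer-apolune v_a = √[μ(2/r₂ − 1/a_t)] = 531.2 m/s.
Δv₂ = v_c2 − v_a = 288.4 m/s.
Total Δv = Δv₁ + Δv₂ = 696.8 m/s.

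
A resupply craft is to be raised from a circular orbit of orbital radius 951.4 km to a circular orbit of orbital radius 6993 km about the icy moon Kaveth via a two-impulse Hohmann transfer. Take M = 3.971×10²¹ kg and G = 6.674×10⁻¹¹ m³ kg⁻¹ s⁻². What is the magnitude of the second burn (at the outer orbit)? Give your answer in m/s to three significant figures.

μ = GM = 6.674×10⁻¹¹ × 3.971×10²¹ = 2.650×10¹¹ m³/s².
r₁ = 951.4 km = 9.514×10⁵ m.
r₂ = 6993 km = 6.993×10⁶ m.
Transfer ellipse a_t = (r₁ + r₂)/2 = 3.972×10⁶ m.
At r₁: circular v_c1 = √(μ/r₁) = 527.8 m/s; transfer-periapsis v_p = √[μ(2/r₁ − 1/a_t)] = 700.3 m/s.
At r₂: circular v_c2 = √(μ/r₂) = 194.7 m/s; transfer-apoapsis v_a = √[μ(2/r₂ − 1/a_t)] = 95.27 m/s.
Δv₂ = v_c2 − v_a = 99.40 m/s.

Δv ≈ 99.4 m/s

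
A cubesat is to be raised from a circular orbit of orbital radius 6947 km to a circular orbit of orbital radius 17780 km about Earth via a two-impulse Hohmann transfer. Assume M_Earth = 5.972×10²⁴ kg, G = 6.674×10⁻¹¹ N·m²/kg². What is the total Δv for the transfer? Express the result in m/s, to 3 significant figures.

Δv_total ≈ 2690 m/s

μ = GM = 6.674×10⁻¹¹ × 5.972×10²⁴ = 3.986×10¹⁴ m³/s².
r₁ = 6947 km = 6.947×10⁶ m.
r₂ = 17780 km = 1.778×10⁷ m.
Transfer ellipse a_t = (r₁ + r₂)/2 = 1.236×10⁷ m.
At r₁: circular v_c1 = √(μ/r₁) = 7575 m/s; transfer-perigee v_p = √[μ(2/r₁ − 1/a_t)] = 9083 m/s.
Δv₁ = v_p − v_c1 = 1509 m/s.
At r₂: circular v_c2 = √(μ/r₂) = 4735 m/s; transfer-apogee v_a = √[μ(2/r₂ − 1/a_t)] = 3549 m/s.
Δv₂ = v_c2 − v_a = 1186 m/s.
Total Δv = Δv₁ + Δv₂ = 2694 m/s.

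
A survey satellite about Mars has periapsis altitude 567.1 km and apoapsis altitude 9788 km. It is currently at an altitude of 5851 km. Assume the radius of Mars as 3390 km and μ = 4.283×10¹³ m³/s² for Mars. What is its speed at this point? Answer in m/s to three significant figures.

r_p = 3390 + 567.1 = 3957.1 km = 3.9571×10⁶ m.
r_a = 3390 + 9788 = 13178 km = 1.3178×10⁷ m.
r = 3390 + 5851 = 9241.0 km = 9.241×10⁶ m.
Semi-major axis a = (r_p + r_a)/2 = 8567.5 km = 8.568×10⁶ m.
Vis-viva: v² = μ(2/r − 1/a) = 4.283×10¹³ × (2.164×10⁻⁷ − 1.167×10⁻⁷) = 4.270×10⁶ m²/s².
v = 2067 m/s.

v ≈ 2070 m/s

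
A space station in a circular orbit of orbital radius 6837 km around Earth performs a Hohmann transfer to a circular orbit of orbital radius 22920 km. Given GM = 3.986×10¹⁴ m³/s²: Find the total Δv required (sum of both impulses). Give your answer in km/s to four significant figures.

Δv_total ≈ 3.185 km/s

r₁ = 6837 km = 6.837×10⁶ m.
r₂ = 22920 km = 2.292×10⁷ m.
Transfer ellipse a_t = (r₁ + r₂)/2 = 1.488×10⁷ m.
At r₁: circular v_c1 = √(μ/r₁) = 7635 m/s; transfer-perigee v_p = √[μ(2/r₁ − 1/a_t)] = 9477 m/s.
Δv₁ = v_p − v_c1 = 1841 m/s.
At r₂: circular v_c2 = √(μ/r₂) = 4170 m/s; transfer-apogee v_a = √[μ(2/r₂ − 1/a_t)] = 2827 m/s.
Δv₂ = v_c2 − v_a = 1343 m/s.
Total Δv = Δv₁ + Δv₂ = 3185 m/s = 3.185 km/s.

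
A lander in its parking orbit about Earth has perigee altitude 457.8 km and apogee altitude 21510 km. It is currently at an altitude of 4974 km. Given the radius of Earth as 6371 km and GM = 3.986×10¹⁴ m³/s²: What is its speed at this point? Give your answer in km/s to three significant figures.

r_p = 6371 + 457.8 = 6828.8 km = 6.8288×10⁶ m.
r_a = 6371 + 21510 = 27881 km = 2.7881×10⁷ m.
r = 6371 + 4974 = 11345 km = 1.134×10⁷ m.
Semi-major axis a = (r_p + r_a)/2 = 17355 km = 1.735×10⁷ m.
Vis-viva: v² = μ(2/r − 1/a) = 3.986×10¹⁴ × (1.763×10⁻⁷ − 5.762×10⁻⁸) = 4.730×10⁷ m²/s².
v = 6878 m/s = 6.878 km/s.

v ≈ 6.88 km/s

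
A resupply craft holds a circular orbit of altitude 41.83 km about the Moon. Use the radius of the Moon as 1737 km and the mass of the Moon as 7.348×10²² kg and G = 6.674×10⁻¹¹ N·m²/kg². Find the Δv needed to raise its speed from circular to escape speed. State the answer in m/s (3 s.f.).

μ = GM = 6.674×10⁻¹¹ × 7.348×10²² = 4.904×10¹² m³/s².
r = 1737 + 41.83 = 1778.8 km = 1.7788×10⁶ m.
Circular speed v_c = √(μ/r) = 1660 m/s.
Escape speed v_esc = √(2μ/r) = √2 × v_c = 2348 m/s.
Δv = v_esc − v_c = 687.8 m/s.

Δv ≈ 688 m/s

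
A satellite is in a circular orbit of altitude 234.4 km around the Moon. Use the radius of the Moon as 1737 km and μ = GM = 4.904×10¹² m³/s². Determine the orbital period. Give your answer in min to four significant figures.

T ≈ 130.9 min

r = 1737 + 234.4 = 1971.4 km = 1.9714×10⁶ m.
Kepler's third law: T = 2π√(r³/μ) = 2π√((1.971×10⁶)³ / 4.904×10¹²).
r³/μ = 1.562×10⁶ s², so T = 2π × 1.250×10³ = 7.854×10³ s.
Converting: 7.854×10³ s ÷ 60.00 = 130.9 min.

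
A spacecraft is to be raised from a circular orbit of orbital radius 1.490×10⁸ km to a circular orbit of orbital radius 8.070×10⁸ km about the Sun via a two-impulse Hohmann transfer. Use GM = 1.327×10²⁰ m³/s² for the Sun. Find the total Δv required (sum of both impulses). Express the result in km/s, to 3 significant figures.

Δv_total ≈ 14.6 km/s

r₁ = 1.490×10⁸ km = 1.490×10¹¹ m.
r₂ = 8.070×10⁸ km = 8.070×10¹¹ m.
Transfer ellipse a_t = (r₁ + r₂)/2 = 4.780×10¹¹ m.
At r₁: circular v_c1 = √(μ/r₁) = 29840 m/s; transfer-perihelion v_p = √[μ(2/r₁ − 1/a_t)] = 38780 m/s.
Δv₁ = v_p − v_c1 = 8933 m/s.
At r₂: circular v_c2 = √(μ/r₂) = 12820 m/s; transfer-aphelion v_a = √[μ(2/r₂ − 1/a_t)] = 7159 m/s.
Δv₂ = v_c2 − v_a = 5664 m/s.
Total Δv = Δv₁ + Δv₂ = 14600 m/s = 14.60 km/s.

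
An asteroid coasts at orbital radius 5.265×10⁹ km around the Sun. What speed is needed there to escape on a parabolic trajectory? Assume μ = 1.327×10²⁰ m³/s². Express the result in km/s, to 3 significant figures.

v_esc ≈ 7.10 km/s

r = 5.265×10⁹ km = 5.265×10¹² m.
Escape speed v_esc = √(2μ/r) = √(2 × 1.327×10²⁰ / 5.265×10¹²) = √(5.041×10⁷) = 7100 m/s.
= 7.100 km/s.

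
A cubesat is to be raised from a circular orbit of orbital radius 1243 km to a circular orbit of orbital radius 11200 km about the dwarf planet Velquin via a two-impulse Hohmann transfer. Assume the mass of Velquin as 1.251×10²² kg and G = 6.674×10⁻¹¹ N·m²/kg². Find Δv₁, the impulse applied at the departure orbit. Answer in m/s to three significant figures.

Δv ≈ 280 m/s

μ = GM = 6.674×10⁻¹¹ × 1.251×10²² = 8.349×10¹¹ m³/s².
r₁ = 1243 km = 1.243×10⁶ m.
r₂ = 11200 km = 1.120×10⁷ m.
Transfer ellipse a_t = (r₁ + r₂)/2 = 6.222×10⁶ m.
At r₁: circular v_c1 = √(μ/r₁) = 819.6 m/s; transfer-periapsis v_p = √[μ(2/r₁ − 1/a_t)] = 1100 m/s.
Δv₁ = v_p − v_c1 = 280.1 m/s.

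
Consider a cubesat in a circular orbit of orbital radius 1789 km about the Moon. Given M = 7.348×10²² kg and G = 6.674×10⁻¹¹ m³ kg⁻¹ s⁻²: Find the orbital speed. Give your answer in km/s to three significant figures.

μ = GM = 6.674×10⁻¹¹ × 7.348×10²² = 4.904×10¹² m³/s².
r = 1789 km = 1.789×10⁶ m.
For a circular orbit v = √(μ/r) = √(4.904×10¹² / 1.789×10⁶) = √(2.741×10⁶) = 1656 m/s.
That is 1.656 km/s.

v ≈ 1.66 km/s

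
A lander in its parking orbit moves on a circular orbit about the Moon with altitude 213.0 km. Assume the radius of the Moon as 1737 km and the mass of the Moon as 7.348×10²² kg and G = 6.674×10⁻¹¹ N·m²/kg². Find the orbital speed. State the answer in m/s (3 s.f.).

μ = GM = 6.674×10⁻¹¹ × 7.348×10²² = 4.904×10¹² m³/s².
r = 1737 + 213.0 = 1950.0 km = 1.9500×10⁶ m.
For a circular orbit v = √(μ/r) = √(4.904×10¹² / 1.950×10⁶) = √(2.515×10⁶) = 1586 m/s.

v ≈ 1590 m/s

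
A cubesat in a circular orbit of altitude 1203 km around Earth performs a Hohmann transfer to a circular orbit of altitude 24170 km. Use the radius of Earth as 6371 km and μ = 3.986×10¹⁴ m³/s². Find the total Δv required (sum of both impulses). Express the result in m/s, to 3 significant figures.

r₁ = 6371 + 1203 = 7574.0 km = 7.5740×10⁶ m.
r₂ = 6371 + 24170 = 30541 km = 3.0541×10⁷ m.
Transfer ellipse a_t = (r₁ + r₂)/2 = 1.906×10⁷ m.
At r₁: circular v_c1 = √(μ/r₁) = 7254 m/s; transfer-perigee v_p = √[μ(2/r₁ − 1/a_t)] = 9184 m/s.
Δv₁ = v_p − v_c1 = 1929 m/s.
At r₂: circular v_c2 = √(μ/r₂) = 3613 m/s; transfer-apogee v_a = √[μ(2/r₂ − 1/a_t)] = 2277 m/s.
Δv₂ = v_c2 − v_a = 1335 m/s.
Total Δv = Δv₁ + Δv₂ = 3264 m/s.

Δv_total ≈ 3260 m/s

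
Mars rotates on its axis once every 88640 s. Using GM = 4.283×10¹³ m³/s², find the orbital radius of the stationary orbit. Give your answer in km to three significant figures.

A synchronous orbit has period T, so by Kepler's third law a = (μT²/4π²)^(1/3).
μT²/4π² = 4.283×10¹³ × (8.864×10⁴)² / 39.48 = 8.524×10²¹ m³.
a = 2.043×10⁷ m = 20428 km.

r_sync ≈ 20400 km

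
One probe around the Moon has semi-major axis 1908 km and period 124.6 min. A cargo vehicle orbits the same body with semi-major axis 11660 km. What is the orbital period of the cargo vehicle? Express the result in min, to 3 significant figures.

T₂ ≈ 1880 min

Kepler's third law: T² ∝ a³, so T₂ = T₁ (a₂/a₁)^(3/2).
a₂/a₁ = 6.111, (a₂/a₁)^(3/2) = 15.11.
T₂ = 124.6 × 15.11 = 1882 min.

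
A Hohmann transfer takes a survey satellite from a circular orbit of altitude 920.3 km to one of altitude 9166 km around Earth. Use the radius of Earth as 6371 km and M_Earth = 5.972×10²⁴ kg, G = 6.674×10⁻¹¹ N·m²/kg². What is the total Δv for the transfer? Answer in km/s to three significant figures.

Δv_total ≈ 2.25 km/s

μ = GM = 6.674×10⁻¹¹ × 5.972×10²⁴ = 3.986×10¹⁴ m³/s².
r₁ = 6371 + 920.3 = 7291.3 km = 7.2913×10⁶ m.
r₂ = 6371 + 9166 = 15537 km = 1.5537×10⁷ m.
Transfer ellipse a_t = (r₁ + r₂)/2 = 1.141×10⁷ m.
At r₁: circular v_c1 = √(μ/r₁) = 7394 m/s; transfer-perigee v_p = √[μ(2/r₁ − 1/a_t)] = 8626 m/s.
Δv₁ = v_p − v_c1 = 1233 m/s.
At r₂: circular v_c2 = √(μ/r₂) = 5065 m/s; transfer-apogee v_a = √[μ(2/r₂ − 1/a_t)] = 4048 m/s.
Δv₂ = v_c2 − v_a = 1017 m/s.
Total Δv = Δv₁ + Δv₂ = 2249 m/s = 2.249 km/s.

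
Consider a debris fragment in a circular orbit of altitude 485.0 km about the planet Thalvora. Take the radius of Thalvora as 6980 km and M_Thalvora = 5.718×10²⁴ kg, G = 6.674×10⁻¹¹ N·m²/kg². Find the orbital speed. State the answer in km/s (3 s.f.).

μ = GM = 6.674×10⁻¹¹ × 5.718×10²⁴ = 3.816×10¹⁴ m³/s².
r = 6980 + 485.0 = 7465.0 km = 7.4650×10⁶ m.
For a circular orbit v = √(μ/r) = √(3.816×10¹⁴ / 7.465×10⁶) = √(5.112×10⁷) = 7150 m/s.
That is 7.150 km/s.

v ≈ 7.15 km/s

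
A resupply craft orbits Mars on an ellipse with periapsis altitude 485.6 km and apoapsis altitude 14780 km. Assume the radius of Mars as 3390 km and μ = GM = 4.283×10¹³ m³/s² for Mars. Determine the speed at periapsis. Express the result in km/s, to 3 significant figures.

v ≈ 4.27 km/s

r_p = 3390 + 485.6 = 3875.6 km = 3.8756×10⁶ m.
r_a = 3390 + 14780 = 18170 km = 1.8170×10⁷ m.
Semi-major axis a = (r_p + r_a)/2 = 11023 km = 1.102×10⁷ m.
Vis-viva: v² = μ(2/r − 1/a) = 4.283×10¹³ × (5.160×10⁻⁷ − 9.072×10⁻⁸) = 1.822×10⁷ m²/s².
v = 4268 m/s = 4.268 km/s.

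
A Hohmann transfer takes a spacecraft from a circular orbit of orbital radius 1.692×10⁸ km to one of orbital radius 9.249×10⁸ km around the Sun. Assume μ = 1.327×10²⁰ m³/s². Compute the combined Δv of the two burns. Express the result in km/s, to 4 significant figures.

r₁ = 1.692×10⁸ km = 1.692×10¹¹ m.
r₂ = 9.249×10⁸ km = 9.249×10¹¹ m.
Transfer ellipse a_t = (r₁ + r₂)/2 = 5.470×10¹¹ m.
At r₁: circular v_c1 = √(μ/r₁) = 28000 m/s; transfer-perihelion v_p = √[μ(2/r₁ − 1/a_t)] = 36410 m/s.
Δv₁ = v_p − v_c1 = 8409 m/s.
At r₂: circular v_c2 = √(μ/r₂) = 11980 m/s; transfer-aphelion v_a = √[μ(2/r₂ − 1/a_t)] = 6662 m/s.
Δv₂ = v_c2 − v_a = 5317 m/s.
Total Δv = Δv₁ + Δv₂ = 13730 m/s = 13.73 km/s.

Δv_total ≈ 13.73 km/s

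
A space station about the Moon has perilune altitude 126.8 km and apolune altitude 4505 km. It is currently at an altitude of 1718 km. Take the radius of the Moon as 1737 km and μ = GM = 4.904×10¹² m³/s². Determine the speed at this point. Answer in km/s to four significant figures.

r_p = 1737 + 126.8 = 1863.8 km = 1.8638×10⁶ m.
r_a = 1737 + 4505 = 6242.0 km = 6.2420×10⁶ m.
r = 1737 + 1718 = 3455.0 km = 3.455×10⁶ m.
Semi-major axis a = (r_p + r_a)/2 = 4052.9 km = 4.053×10⁶ m.
Vis-viva: v² = μ(2/r − 1/a) = 4.904×10¹² × (5.789×10⁻⁷ − 2.467×10⁻⁷) = 1.629×10⁶ m²/s².
v = 1276 m/s = 1.276 km/s.

v ≈ 1.276 km/s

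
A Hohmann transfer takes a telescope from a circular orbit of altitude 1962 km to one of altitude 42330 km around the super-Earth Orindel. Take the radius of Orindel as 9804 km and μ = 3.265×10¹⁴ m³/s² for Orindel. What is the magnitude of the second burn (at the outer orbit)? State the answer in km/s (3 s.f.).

r₁ = 9804 + 1962 = 11766 km = 1.1766×10⁷ m.
r₂ = 9804 + 42330 = 52134 km = 5.2134×10⁷ m.
Transfer ellipse a_t = (r₁ + r₂)/2 = 3.195×10⁷ m.
At r₁: circular v_c1 = √(μ/r₁) = 5268 m/s; transfer-periapsis v_p = √[μ(2/r₁ − 1/a_t)] = 6729 m/s.
At r₂: circular v_c2 = √(μ/r₂) = 2503 m/s; transfer-apoapsis v_a = √[μ(2/r₂ − 1/a_t)] = 1519 m/s.
Δv₂ = v_c2 − v_a = 983.9 m/s.
= 0.9839 km/s.

Δv ≈ 0.984 km/s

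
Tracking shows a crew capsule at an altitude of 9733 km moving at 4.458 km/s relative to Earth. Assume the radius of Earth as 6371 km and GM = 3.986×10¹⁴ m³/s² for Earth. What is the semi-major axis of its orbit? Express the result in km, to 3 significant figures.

r = 6371 + 9733 = 16104 km = 1.610×10⁷ m.
Vis-viva rearranged: 1/a = 2/r − v²/μ = 1.242×10⁻⁷ − 4.986×10⁻⁸ = 7.433×10⁻⁸ m⁻¹.
a = 1.345×10⁷ m = 13453 km.

a ≈ 13500 km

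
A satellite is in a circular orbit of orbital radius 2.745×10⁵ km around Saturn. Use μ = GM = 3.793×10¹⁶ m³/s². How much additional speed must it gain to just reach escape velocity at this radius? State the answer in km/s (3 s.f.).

r = 2.745×10⁵ km = 2.745×10⁸ m.
Circular speed v_c = √(μ/r) = 11750 m/s.
Escape speed v_esc = √(2μ/r) = √2 × v_c = 16620 m/s.
Δv = v_esc − v_c = 4869 m/s = 4.869 km/s.

Δv ≈ 4.87 km/s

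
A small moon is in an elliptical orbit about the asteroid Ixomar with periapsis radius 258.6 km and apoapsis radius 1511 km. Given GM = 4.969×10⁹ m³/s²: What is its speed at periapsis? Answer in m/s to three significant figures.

v ≈ 181 m/s

Semi-major axis a = (r_p + r_a)/2 = 884.80 km = 8.848×10⁵ m.
Vis-viva: v² = μ(2/r − 1/a) = 4.969×10⁹ × (7.734×10⁻⁶ − 1.130×10⁻⁶) = 3.281×10⁴ m²/s².
v = 181.1 m/s.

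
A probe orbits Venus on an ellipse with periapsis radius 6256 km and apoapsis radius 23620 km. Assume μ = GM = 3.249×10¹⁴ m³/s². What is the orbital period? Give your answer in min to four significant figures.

T ≈ 335.4 min

Semi-major axis a = (r_p + r_a)/2 = (6256.0 + 23620)/2 = 14938 km = 1.494×10⁷ m.
By Kepler's third law T = 2π√(a³/μ) = 2π × 3.203×10³ = 2.013×10⁴ s.
= 335.4 min.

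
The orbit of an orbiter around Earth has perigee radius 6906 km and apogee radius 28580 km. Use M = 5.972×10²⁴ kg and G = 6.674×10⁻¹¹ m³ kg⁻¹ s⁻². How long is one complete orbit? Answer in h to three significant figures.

μ = GM = 6.674×10⁻¹¹ × 5.972×10²⁴ = 3.986×10¹⁴ m³/s².
Semi-major axis a = (r_p + r_a)/2 = (6906.0 + 28580)/2 = 17743 km = 1.774×10⁷ m.
By Kepler's third law T = 2π√(a³/μ) = 2π × 3.744×10³ = 2.352×10⁴ s.
= 6.534 h.

T ≈ 6.53 h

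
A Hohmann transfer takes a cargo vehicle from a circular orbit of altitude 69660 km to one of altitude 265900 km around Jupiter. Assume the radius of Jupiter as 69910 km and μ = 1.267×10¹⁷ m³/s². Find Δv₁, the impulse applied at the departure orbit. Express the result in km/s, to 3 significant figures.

r₁ = 69910 + 69660 = 139570 km = 1.3957×10⁸ m.
r₂ = 69910 + 265900 = 335810 km = 3.3581×10⁸ m.
Transfer ellipse a_t = (r₁ + r₂)/2 = 2.377×10⁸ m.
At r₁: circular v_c1 = √(μ/r₁) = 30130 m/s; transfer-perijove v_p = √[μ(2/r₁ − 1/a_t)] = 35810 m/s.
Δv₁ = v_p − v_c1 = 5683 m/s.
= 5.683 km/s.

Δv ≈ 5.68 km/s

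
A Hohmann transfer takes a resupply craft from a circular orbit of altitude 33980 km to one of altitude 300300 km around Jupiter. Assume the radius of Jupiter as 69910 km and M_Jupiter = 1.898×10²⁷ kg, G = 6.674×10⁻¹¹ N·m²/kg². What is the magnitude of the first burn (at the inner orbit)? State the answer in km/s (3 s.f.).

μ = GM = 6.674×10⁻¹¹ × 1.898×10²⁷ = 1.267×10¹⁷ m³/s².
r₁ = 69910 + 33980 = 103890 km = 1.0389×10⁸ m.
r₂ = 69910 + 300300 = 370210 km = 3.7021×10⁸ m.
Transfer ellipse a_t = (r₁ + r₂)/2 = 2.370×10⁸ m.
At r₁: circular v_c1 = √(μ/r₁) = 34920 m/s; transfer-perijove v_p = √[μ(2/r₁ − 1/a_t)] = 43640 m/s.
Δv₁ = v_p − v_c1 = 8719 m/s.
= 8.719 km/s.

Δv ≈ 8.72 km/s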